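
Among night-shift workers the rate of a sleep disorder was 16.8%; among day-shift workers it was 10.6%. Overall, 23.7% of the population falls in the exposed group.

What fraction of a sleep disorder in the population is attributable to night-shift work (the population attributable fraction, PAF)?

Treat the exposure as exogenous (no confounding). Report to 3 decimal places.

PAF ≈ 0.122

p₁ = 0.168, p₀ = 0.106.
Overall risk P(Y=1) = π·p₁ + (1−π)·p₀ = 0.237×0.168 + 0.763×0.106 = 0.12069.
Under exogeneity, PAF = [P(Y=1) − p₀] / P(Y=1).
PAF = (0.12069 − 0.106) / 0.12069 ≈ 0.1217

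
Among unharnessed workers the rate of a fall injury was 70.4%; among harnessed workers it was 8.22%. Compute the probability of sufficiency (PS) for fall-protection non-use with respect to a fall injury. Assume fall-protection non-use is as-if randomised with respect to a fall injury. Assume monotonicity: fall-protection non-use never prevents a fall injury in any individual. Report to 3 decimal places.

PS ≈ 0.677

p₁ = 0.704, p₀ = 0.0822.
Under exogeneity and monotonicity, PS = (p₁ − p₀) / (1 − p₀).
PS = (0.704 − 0.0822) / (1 − 0.0822) = 0.6218 / 0.9178 ≈ 0.6775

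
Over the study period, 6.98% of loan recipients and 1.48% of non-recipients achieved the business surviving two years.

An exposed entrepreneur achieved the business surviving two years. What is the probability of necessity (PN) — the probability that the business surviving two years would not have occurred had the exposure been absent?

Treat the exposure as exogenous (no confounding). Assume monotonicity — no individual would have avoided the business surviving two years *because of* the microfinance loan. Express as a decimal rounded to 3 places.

p₁ = 0.0698, p₀ = 0.0148.
Under exogeneity and monotonicity, PN = (p₁ − p₀) / p₁.
PN = (0.0698 − 0.0148) / 0.0698 = 0.055 / 0.0698 ≈ 0.7880

PN ≈ 0.788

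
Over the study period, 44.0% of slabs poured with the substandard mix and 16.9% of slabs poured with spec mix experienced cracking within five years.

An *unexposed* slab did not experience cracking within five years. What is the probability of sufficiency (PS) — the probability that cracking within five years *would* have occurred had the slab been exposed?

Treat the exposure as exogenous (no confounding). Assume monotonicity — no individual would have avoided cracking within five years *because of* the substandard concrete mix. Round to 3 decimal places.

p₁ = 0.44, p₀ = 0.169.
Under exogeneity and monotonicity, PS = (p₁ − p₀) / (1 − p₀).
PS = (0.44 − 0.169) / (1 − 0.169) = 0.271 / 0.831 ≈ 0.3261

PS ≈ 0.326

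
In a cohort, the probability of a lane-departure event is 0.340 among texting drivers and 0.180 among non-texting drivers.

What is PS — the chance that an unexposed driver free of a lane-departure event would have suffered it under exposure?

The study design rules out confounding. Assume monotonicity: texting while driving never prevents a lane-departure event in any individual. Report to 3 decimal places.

Let p₁ = 0.34, p₀ = 0.18.
Under exogeneity and monotonicity, PS = (p₁ − p₀) / (1 − p₀).
PS = (0.34 − 0.18) / (1 − 0.18) = 0.16 / 0.82 ≈ 0.1951

PS ≈ 0.195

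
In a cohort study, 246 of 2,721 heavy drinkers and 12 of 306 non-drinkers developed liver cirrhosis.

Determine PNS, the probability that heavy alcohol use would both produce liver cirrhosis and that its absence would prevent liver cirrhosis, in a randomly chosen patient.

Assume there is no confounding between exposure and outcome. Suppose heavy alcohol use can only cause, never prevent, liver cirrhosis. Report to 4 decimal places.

p₁ = P(outcome | exposed) = 246/2721 = 0.090408
p₀ = P(outcome | unexposed) = 12/306 = 0.039216
Under exogeneity and monotonicity, PNS = p₁ − p₀.
PNS = 0.090408 − 0.039216 = 0.051192

PNS ≈ 0.0512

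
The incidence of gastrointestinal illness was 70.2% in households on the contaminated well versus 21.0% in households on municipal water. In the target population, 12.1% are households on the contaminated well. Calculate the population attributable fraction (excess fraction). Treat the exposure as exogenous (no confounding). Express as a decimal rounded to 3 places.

p₁ = 0.702, p₀ = 0.21.
Overall risk P(Y=1) = π·p₁ + (1−π)·p₀ = 0.121×0.702 + 0.879×0.21 = 0.26953.
Under exogeneity, PAF = [P(Y=1) − p₀] / P(Y=1).
PAF = (0.26953 − 0.21) / 0.26953 ≈ 0.2209

PAF ≈ 0.221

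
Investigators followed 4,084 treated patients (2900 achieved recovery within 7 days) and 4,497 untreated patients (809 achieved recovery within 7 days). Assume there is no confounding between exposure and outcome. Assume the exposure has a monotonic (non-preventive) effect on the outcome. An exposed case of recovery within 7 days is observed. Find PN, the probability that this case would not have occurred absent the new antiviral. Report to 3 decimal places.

PN ≈ 0.747

p₁ = P(outcome | exposed) = 2900/4084 = 0.71009
p₀ = P(outcome | unexposed) = 809/4497 = 0.1799
Under exogeneity and monotonicity, PN = (p₁ − p₀) / p₁.
PN = (0.71009 − 0.1799) / 0.71009 = 0.53019 / 0.71009 ≈ 0.7467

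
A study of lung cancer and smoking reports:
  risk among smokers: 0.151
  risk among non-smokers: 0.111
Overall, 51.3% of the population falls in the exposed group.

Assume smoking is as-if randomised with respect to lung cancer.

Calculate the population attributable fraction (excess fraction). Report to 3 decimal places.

PAF ≈ 0.156

Let p₁ = 0.151, p₀ = 0.111.
Overall risk P(Y=1) = π·p₁ + (1−π)·p₀ = 0.513×0.151 + 0.487×0.111 = 0.13152.
Under exogeneity, PAF = [P(Y=1) − p₀] / P(Y=1).
PAF = (0.13152 − 0.111) / 0.13152 ≈ 0.1560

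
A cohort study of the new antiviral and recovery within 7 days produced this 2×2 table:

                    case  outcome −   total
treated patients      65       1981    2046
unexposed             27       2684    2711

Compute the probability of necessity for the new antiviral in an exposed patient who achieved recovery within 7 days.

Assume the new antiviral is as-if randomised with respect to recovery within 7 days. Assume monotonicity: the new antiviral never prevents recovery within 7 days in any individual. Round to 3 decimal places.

PN ≈ 0.687

p₁ = P(outcome | exposed) = 65/2046 = 0.031769
p₀ = P(outcome | unexposed) = 27/2711 = 0.0099594
Under exogeneity and monotonicity, PN = (p₁ − p₀) / p₁.
PN = (0.031769 − 0.0099594) / 0.031769 = 0.02181 / 0.031769 ≈ 0.6865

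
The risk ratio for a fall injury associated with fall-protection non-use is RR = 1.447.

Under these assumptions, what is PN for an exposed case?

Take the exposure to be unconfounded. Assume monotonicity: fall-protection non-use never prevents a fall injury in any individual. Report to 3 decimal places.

PN ≈ 0.309

Under exogeneity and monotonicity, PN = (RR − 1) / RR = 1 − 1/RR.
PN = (1.447 − 1) / 1.447 = 0.447 / 1.447 ≈ 0.3089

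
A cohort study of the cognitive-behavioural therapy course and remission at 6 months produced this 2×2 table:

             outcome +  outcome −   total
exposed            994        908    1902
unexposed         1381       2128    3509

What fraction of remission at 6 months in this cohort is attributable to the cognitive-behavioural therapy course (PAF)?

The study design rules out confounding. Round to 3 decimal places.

p₁ = P(outcome | exposed) = 994/1902 = 0.52261
p₀ = P(outcome | unexposed) = 1381/3509 = 0.39356
Exposure prevalence π = 1902/5411 = 0.35151; overall risk P(Y=1) = 0.43892.
Under exogeneity, PAF = [P(Y=1) − p₀]/P(Y=1).
PAF = (0.43892 − 0.39356) / 0.43892 ≈ 0.1033

PAF ≈ 0.103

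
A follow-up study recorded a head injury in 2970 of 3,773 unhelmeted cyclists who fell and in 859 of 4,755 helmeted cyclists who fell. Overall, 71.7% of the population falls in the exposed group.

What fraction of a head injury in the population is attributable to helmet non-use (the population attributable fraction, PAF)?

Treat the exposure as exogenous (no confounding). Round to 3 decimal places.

p₁ = P(outcome | exposed) = 2970/3773 = 0.78717
p₀ = P(outcome | unexposed) = 859/4755 = 0.18065
Overall risk P(Y=1) = π·p₁ + (1−π)·p₀ = 0.717×0.78717 + 0.283×0.18065 = 0.61553.
Under exogeneity, PAF = [P(Y=1) − p₀] / P(Y=1).
PAF = (0.61553 − 0.18065) / 0.61553 ≈ 0.7065

PAF ≈ 0.707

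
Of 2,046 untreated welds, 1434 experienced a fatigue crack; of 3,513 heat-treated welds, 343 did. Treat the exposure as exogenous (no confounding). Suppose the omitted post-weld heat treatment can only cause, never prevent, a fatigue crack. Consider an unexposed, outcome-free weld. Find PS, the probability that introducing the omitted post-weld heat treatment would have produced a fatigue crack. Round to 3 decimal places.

PS ≈ 0.669

p₁ = P(outcome | exposed) = 1434/2046 = 0.70088
p₀ = P(outcome | unexposed) = 343/3513 = 0.097637
Under exogeneity and monotonicity, PS = (p₁ − p₀) / (1 − p₀).
PS = (0.70088 − 0.097637) / (1 − 0.097637) = 0.60324 / 0.90236 ≈ 0.6685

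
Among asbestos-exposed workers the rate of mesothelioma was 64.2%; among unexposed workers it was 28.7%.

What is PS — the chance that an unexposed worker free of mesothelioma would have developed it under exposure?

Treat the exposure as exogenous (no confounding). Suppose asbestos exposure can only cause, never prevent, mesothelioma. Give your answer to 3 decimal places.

p₁ = 0.642, p₀ = 0.287.
Under exogeneity and monotonicity, PS = (p₁ − p₀) / (1 − p₀).
PS = (0.642 − 0.287) / (1 − 0.287) = 0.355 / 0.713 ≈ 0.4979

PS ≈ 0.498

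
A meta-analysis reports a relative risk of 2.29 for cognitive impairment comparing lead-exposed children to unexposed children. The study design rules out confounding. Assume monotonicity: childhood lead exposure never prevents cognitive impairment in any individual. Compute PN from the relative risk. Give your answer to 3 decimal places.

Under exogeneity and monotonicity, PN = (RR − 1) / RR = 1 − 1/RR.
PN = (2.29 − 1) / 2.29 = 1.29 / 2.29 ≈ 0.5633

PN ≈ 0.563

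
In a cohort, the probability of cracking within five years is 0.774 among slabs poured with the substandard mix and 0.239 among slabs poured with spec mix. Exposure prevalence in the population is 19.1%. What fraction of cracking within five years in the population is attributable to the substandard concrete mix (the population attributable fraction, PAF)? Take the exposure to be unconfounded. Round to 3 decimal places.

Let p₁ = 0.774, p₀ = 0.239.
Overall risk P(Y=1) = π·p₁ + (1−π)·p₀ = 0.191×0.774 + 0.809×0.239 = 0.34118.
Under exogeneity, PAF = [P(Y=1) − p₀] / P(Y=1).
PAF = (0.34118 − 0.239) / 0.34118 ≈ 0.2995

PAF ≈ 0.300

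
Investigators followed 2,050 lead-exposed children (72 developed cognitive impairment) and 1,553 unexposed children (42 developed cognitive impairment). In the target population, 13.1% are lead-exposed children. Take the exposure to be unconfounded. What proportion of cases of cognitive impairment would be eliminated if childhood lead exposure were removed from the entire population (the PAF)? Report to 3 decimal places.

p₁ = P(outcome | exposed) = 72/2050 = 0.035122
p₀ = P(outcome | unexposed) = 42/1553 = 0.027044
Overall risk P(Y=1) = π·p₁ + (1−π)·p₀ = 0.131×0.035122 + 0.869×0.027044 = 0.028103.
Under exogeneity, PAF = [P(Y=1) − p₀] / P(Y=1).
PAF = (0.028103 − 0.027044) / 0.028103 ≈ 0.0377

PAF ≈ 0.038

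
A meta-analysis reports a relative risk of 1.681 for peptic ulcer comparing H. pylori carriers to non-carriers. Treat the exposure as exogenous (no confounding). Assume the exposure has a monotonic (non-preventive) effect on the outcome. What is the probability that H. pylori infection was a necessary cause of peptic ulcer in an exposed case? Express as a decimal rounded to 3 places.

PN ≈ 0.405

Under exogeneity and monotonicity, PN = (RR − 1) / RR = 1 − 1/RR.
PN = (1.681 − 1) / 1.681 = 0.681 / 1.681 ≈ 0.4051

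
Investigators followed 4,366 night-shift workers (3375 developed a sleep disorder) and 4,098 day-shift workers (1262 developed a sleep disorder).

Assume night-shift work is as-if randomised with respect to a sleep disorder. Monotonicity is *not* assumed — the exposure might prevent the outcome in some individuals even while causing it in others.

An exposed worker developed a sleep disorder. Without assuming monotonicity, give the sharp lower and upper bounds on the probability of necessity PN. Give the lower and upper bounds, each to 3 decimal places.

0.602 ≤ PN ≤ 0.895

p₁ = P(outcome | exposed) = 3375/4366 = 0.77302
p₀ = P(outcome | unexposed) = 1262/4098 = 0.30796
Under exogeneity alone the bounds on PN are max{0,(p₁−p₀)/p₁} ≤ PN ≤ min{1,(1−p₀)/p₁}.
  lower = (p₁ − p₀)/p₁ = 0.46506 / 0.77302 ≈ 0.6016
  upper = min{1, (1 − p₀)/p₁} = 0.69204 / 0.77302 ≈ 0.8952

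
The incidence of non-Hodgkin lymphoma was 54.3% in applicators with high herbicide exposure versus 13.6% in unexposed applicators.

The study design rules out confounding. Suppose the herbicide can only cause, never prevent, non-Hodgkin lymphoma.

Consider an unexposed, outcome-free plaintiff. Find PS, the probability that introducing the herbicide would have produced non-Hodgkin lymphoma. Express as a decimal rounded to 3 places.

p₁ = 0.543, p₀ = 0.136.
Under exogeneity and monotonicity, PS = (p₁ − p₀) / (1 − p₀).
PS = (0.543 − 0.136) / (1 − 0.136) = 0.407 / 0.864 ≈ 0.4711

PS ≈ 0.471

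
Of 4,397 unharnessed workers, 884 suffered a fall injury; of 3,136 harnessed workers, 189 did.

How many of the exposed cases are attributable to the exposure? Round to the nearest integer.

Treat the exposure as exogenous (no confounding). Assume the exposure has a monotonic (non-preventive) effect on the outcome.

about 619 cases

p₁ = P(outcome | exposed) = 884/4397 = 0.20105
p₀ = P(outcome | unexposed) = 189/3136 = 0.060268
PN = (p₁ − p₀)/p₁ = (0.20105 − 0.060268) / 0.20105 ≈ 0.70023.
Attributable cases ≈ PN × (exposed cases) = 0.70023 × 884 ≈ 619.00.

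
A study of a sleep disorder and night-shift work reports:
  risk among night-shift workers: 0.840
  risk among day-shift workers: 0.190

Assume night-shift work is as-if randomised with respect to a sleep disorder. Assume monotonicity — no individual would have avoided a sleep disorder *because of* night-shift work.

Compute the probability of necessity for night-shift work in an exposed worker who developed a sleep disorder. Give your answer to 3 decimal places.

Let p₁ = 0.84, p₀ = 0.19.
Under exogeneity and monotonicity, PN = (p₁ − p₀) / p₁.
PN = (0.84 − 0.19) / 0.84 = 0.65 / 0.84 ≈ 0.7738

PN ≈ 0.774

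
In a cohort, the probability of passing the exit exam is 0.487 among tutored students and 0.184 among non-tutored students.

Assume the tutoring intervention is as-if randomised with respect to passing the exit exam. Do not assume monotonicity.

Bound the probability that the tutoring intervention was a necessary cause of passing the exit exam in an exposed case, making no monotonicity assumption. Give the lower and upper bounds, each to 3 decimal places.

Let p₁ = 0.487, p₀ = 0.184.
Under exogeneity alone the bounds on PN are max{0,(p₁−p₀)/p₁} ≤ PN ≤ min{1,(1−p₀)/p₁}.
  lower = (p₁ − p₀)/p₁ = 0.303 / 0.487 ≈ 0.6222
  upper = min{1, (1 − p₀)/p₁} = 0.816 / 0.487 ≈ 1.6756 → capped at 1

0.622 ≤ PN ≤ 1.000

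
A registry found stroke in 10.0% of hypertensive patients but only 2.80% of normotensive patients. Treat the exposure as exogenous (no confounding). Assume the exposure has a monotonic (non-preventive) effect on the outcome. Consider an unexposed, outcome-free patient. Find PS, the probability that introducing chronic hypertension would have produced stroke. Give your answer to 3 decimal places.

PS ≈ 0.074

p₁ = 0.1, p₀ = 0.028.
Under exogeneity and monotonicity, PS = (p₁ − p₀) / (1 − p₀).
PS = (0.1 − 0.028) / (1 − 0.028) = 0.072 / 0.972 ≈ 0.0741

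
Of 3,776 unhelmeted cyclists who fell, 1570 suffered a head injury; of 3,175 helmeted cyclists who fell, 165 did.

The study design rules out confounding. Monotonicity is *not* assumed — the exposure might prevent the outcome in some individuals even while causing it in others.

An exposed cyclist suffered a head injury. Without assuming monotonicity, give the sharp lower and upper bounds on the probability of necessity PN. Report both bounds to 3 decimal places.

0.875 ≤ PN ≤ 1.000

p₁ = P(outcome | exposed) = 1570/3776 = 0.41578
p₀ = P(outcome | unexposed) = 165/3175 = 0.051969
Under exogeneity alone the bounds on PN are max{0,(p₁−p₀)/p₁} ≤ PN ≤ min{1,(1−p₀)/p₁}.
  lower = (p₁ − p₀)/p₁ = 0.36382 / 0.41578 ≈ 0.8750
  upper = min{1, (1 − p₀)/p₁} = 0.94803 / 0.41578 ≈ 2.2801 → capped at 1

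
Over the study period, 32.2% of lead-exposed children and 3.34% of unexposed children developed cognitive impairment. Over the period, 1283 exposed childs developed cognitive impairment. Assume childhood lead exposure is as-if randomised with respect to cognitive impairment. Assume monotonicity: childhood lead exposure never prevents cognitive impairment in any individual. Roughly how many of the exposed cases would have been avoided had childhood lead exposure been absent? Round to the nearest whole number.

p₁ = 0.322, p₀ = 0.0334.
PN = (p₁ − p₀)/p₁ = (0.322 − 0.0334) / 0.322 ≈ 0.89627.
Attributable cases ≈ PN × (exposed cases) = 0.89627 × 1283 ≈ 1149.92.

about 1150 cases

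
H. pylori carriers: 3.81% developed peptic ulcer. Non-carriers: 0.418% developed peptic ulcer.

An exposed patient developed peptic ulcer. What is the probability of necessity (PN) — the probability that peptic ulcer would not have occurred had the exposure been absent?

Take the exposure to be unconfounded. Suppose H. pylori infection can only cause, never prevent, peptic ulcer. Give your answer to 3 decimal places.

PN ≈ 0.890

p₁ = 0.0381, p₀ = 0.00418.
Under exogeneity and monotonicity, PN = (p₁ − p₀) / p₁.
PN = (0.0381 − 0.00418) / 0.0381 = 0.03392 / 0.0381 ≈ 0.8903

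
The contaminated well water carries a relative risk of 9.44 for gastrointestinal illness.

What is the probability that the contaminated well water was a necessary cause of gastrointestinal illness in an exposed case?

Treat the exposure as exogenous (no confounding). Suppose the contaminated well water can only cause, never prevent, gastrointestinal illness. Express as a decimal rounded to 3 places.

PN ≈ 0.894

Under exogeneity and monotonicity, PN = (RR − 1) / RR = 1 − 1/RR.
PN = (9.44 − 1) / 9.44 = 8.44 / 9.44 ≈ 0.8941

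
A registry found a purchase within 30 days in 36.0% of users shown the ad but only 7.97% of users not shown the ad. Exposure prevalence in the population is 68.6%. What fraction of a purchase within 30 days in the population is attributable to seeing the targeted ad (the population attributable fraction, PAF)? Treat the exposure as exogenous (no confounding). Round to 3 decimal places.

PAF ≈ 0.707

p₁ = 0.36, p₀ = 0.0797.
Overall risk P(Y=1) = π·p₁ + (1−π)·p₀ = 0.686×0.36 + 0.314×0.0797 = 0.27199.
Under exogeneity, PAF = [P(Y=1) − p₀] / P(Y=1).
PAF = (0.27199 − 0.0797) / 0.27199 ≈ 0.7070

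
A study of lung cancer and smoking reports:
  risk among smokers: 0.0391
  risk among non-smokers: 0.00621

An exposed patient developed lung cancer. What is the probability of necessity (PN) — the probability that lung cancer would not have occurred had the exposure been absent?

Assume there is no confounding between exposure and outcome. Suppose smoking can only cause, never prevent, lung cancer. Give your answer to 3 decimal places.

Let p₁ = 0.0391, p₀ = 0.00621.
Under exogeneity and monotonicity, PN = (p₁ − p₀) / p₁.
PN = (0.0391 − 0.00621) / 0.0391 = 0.03289 / 0.0391 ≈ 0.8412

PN ≈ 0.841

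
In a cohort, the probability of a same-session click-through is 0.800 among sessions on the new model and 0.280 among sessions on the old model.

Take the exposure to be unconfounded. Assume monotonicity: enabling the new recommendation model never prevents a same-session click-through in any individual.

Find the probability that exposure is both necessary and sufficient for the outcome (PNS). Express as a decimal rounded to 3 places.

Let p₁ = 0.8, p₀ = 0.28.
Under exogeneity and monotonicity, PNS = p₁ − p₀.
PNS = 0.8 − 0.28 = 0.52

PNS ≈ 0.520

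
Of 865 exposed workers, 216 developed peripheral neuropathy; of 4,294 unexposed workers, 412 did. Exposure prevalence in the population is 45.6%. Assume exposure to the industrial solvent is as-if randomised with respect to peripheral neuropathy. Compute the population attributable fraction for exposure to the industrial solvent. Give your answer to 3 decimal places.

p₁ = P(outcome | exposed) = 216/865 = 0.24971
p₀ = P(outcome | unexposed) = 412/4294 = 0.095948
Overall risk P(Y=1) = π·p₁ + (1−π)·p₀ = 0.456×0.24971 + 0.544×0.095948 = 0.16606.
Under exogeneity, PAF = [P(Y=1) − p₀] / P(Y=1).
PAF = (0.16606 − 0.095948) / 0.16606 ≈ 0.4222

PAF ≈ 0.422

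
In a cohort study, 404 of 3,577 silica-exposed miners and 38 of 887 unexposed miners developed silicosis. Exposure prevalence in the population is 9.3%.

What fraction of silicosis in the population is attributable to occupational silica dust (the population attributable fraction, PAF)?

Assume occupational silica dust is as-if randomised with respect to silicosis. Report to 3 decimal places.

p₁ = P(outcome | exposed) = 404/3577 = 0.11294
p₀ = P(outcome | unexposed) = 38/887 = 0.042841
Overall risk P(Y=1) = π·p₁ + (1−π)·p₀ = 0.093×0.11294 + 0.907×0.042841 = 0.049361.
Under exogeneity, PAF = [P(Y=1) − p₀] / P(Y=1).
PAF = (0.049361 − 0.042841) / 0.049361 ≈ 0.1321

PAF ≈ 0.132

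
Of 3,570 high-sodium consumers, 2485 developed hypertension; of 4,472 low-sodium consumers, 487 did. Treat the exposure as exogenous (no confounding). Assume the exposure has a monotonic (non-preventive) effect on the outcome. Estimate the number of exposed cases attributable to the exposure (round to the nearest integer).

p₁ = P(outcome | exposed) = 2485/3570 = 0.69608
p₀ = P(outcome | unexposed) = 487/4472 = 0.1089
PN = (p₁ − p₀)/p₁ = (0.69608 − 0.1089) / 0.69608 ≈ 0.84355.
Attributable cases ≈ PN × (exposed cases) = 0.84355 × 2485 ≈ 2096.23.

about 2096 cases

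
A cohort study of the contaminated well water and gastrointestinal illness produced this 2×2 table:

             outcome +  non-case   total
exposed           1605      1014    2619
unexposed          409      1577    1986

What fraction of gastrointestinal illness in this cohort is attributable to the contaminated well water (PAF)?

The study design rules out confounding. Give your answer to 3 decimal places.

p₁ = P(outcome | exposed) = 1605/2619 = 0.61283
p₀ = P(outcome | unexposed) = 409/1986 = 0.20594
Exposure prevalence π = 2619/4605 = 0.56873; overall risk P(Y=1) = 0.43735.
Under exogeneity, PAF = [P(Y=1) − p₀]/P(Y=1).
PAF = (0.43735 − 0.20594) / 0.43735 ≈ 0.5291

PAF ≈ 0.529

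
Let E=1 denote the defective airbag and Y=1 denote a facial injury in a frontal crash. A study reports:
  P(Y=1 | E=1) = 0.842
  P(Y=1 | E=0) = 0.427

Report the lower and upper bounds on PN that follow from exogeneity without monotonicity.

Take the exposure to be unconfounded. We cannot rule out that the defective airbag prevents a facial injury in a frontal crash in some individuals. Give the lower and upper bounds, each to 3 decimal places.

Let p₁ = 0.842, p₀ = 0.427.
Under exogeneity alone the bounds on PN are max{0,(p₁−p₀)/p₁} ≤ PN ≤ min{1,(1−p₀)/p₁}.
  lower = (p₁ − p₀)/p₁ = 0.415 / 0.842 ≈ 0.4929
  upper = min{1, (1 − p₀)/p₁} = 0.573 / 0.842 ≈ 0.6805

0.493 ≤ PN ≤ 0.681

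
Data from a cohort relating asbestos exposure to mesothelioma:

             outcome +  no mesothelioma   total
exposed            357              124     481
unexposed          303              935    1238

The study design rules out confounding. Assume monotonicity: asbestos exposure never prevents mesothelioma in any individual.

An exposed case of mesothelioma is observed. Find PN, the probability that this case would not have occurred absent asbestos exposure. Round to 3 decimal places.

PN ≈ 0.670

p₁ = P(outcome | exposed) = 357/481 = 0.7422
p₀ = P(outcome | unexposed) = 303/1238 = 0.24475
Under exogeneity and monotonicity, PN = (p₁ − p₀) / p₁.
PN = (0.7422 − 0.24475) / 0.7422 = 0.49745 / 0.7422 ≈ 0.6702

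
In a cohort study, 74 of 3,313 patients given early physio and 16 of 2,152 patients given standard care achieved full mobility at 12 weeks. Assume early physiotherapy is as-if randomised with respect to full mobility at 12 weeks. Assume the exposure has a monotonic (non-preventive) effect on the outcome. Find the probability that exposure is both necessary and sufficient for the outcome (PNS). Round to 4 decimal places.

PNS ≈ 0.0149

p₁ = P(outcome | exposed) = 74/3313 = 0.022336
p₀ = P(outcome | unexposed) = 16/2152 = 0.0074349
Under exogeneity and monotonicity, PNS = p₁ − p₀.
PNS = 0.022336 − 0.0074349 = 0.014901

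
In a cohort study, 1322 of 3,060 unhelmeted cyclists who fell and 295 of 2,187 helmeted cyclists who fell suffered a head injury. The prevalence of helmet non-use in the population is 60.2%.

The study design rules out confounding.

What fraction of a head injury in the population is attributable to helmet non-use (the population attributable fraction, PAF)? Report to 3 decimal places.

p₁ = P(outcome | exposed) = 1322/3060 = 0.43203
p₀ = P(outcome | unexposed) = 295/2187 = 0.13489
Overall risk P(Y=1) = π·p₁ + (1−π)·p₀ = 0.602×0.43203 + 0.398×0.13489 = 0.31377.
Under exogeneity, PAF = [P(Y=1) − p₀] / P(Y=1).
PAF = (0.31377 − 0.13489) / 0.31377 ≈ 0.5701

PAF ≈ 0.570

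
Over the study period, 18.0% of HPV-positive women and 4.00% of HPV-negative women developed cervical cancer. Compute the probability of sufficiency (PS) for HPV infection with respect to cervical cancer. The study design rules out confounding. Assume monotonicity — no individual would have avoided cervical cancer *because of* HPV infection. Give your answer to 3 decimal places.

p₁ = 0.18, p₀ = 0.04.
Under exogeneity and monotonicity, PS = (p₁ − p₀) / (1 − p₀).
PS = (0.18 − 0.04) / (1 − 0.04) = 0.14 / 0.96 ≈ 0.1458

PS ≈ 0.146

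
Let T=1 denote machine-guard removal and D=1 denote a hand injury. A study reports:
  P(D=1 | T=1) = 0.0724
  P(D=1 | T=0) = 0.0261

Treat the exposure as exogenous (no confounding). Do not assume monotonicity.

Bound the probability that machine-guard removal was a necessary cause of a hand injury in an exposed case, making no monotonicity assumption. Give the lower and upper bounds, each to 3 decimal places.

Let p₁ = 0.0724, p₀ = 0.0261.
Under exogeneity alone the bounds on PN are max{0,(p₁−p₀)/p₁} ≤ PN ≤ min{1,(1−p₀)/p₁}.
  lower = (p₁ − p₀)/p₁ = 0.0463 / 0.0724 ≈ 0.6395
  upper = min{1, (1 − p₀)/p₁} = 0.9739 / 0.0724 ≈ 13.4517 → capped at 1

0.640 ≤ PN ≤ 1.000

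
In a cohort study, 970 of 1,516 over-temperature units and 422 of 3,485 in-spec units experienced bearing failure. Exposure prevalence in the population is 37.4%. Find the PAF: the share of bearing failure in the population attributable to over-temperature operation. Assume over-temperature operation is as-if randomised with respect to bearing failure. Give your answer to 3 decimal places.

p₁ = P(outcome | exposed) = 970/1516 = 0.63984
p₀ = P(outcome | unexposed) = 422/3485 = 0.12109
Overall risk P(Y=1) = π·p₁ + (1−π)·p₀ = 0.374×0.63984 + 0.626×0.12109 = 0.3151.
Under exogeneity, PAF = [P(Y=1) − p₀] / P(Y=1).
PAF = (0.3151 − 0.12109) / 0.3151 ≈ 0.6157

PAF ≈ 0.616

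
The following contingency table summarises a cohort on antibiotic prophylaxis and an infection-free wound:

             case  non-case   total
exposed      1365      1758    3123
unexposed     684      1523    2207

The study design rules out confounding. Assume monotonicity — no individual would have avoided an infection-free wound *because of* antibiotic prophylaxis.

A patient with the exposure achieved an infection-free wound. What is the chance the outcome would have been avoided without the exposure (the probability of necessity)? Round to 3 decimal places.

PN ≈ 0.291

p₁ = P(outcome | exposed) = 1365/3123 = 0.43708
p₀ = P(outcome | unexposed) = 684/2207 = 0.30992
Under exogeneity and monotonicity, PN = (p₁ − p₀)/p₁.
PN = (0.43708 − 0.30992) / 0.43708 ≈ 0.2909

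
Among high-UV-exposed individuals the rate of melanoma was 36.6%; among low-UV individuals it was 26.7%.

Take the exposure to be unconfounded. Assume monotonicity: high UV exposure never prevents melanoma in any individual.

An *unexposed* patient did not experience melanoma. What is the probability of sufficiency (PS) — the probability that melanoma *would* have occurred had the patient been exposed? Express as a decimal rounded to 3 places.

PS ≈ 0.135

p₁ = 0.366, p₀ = 0.267.
Under exogeneity and monotonicity, PS = (p₁ − p₀) / (1 − p₀).
PS = (0.366 − 0.267) / (1 − 0.267) = 0.099 / 0.733 ≈ 0.1351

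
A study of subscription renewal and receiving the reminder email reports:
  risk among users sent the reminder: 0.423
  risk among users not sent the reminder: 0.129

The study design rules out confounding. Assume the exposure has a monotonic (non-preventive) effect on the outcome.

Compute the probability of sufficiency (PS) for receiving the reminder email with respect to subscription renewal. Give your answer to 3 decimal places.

Let p₁ = 0.423, p₀ = 0.129.
Under exogeneity and monotonicity, PS = (p₁ − p₀) / (1 − p₀).
PS = (0.423 − 0.129) / (1 − 0.129) = 0.294 / 0.871 ≈ 0.3375

PS ≈ 0.338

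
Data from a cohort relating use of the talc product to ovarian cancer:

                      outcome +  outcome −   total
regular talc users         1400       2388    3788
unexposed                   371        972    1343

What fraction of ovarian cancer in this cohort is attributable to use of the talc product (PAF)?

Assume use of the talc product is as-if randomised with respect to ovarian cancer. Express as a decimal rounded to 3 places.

p₁ = P(outcome | exposed) = 1400/3788 = 0.36959
p₀ = P(outcome | unexposed) = 371/1343 = 0.27625
Exposure prevalence π = 3788/5131 = 0.73826; overall risk P(Y=1) = 0.34516.
Under exogeneity, PAF = [P(Y=1) − p₀]/P(Y=1).
PAF = (0.34516 − 0.27625) / 0.34516 ≈ 0.1996

PAF ≈ 0.200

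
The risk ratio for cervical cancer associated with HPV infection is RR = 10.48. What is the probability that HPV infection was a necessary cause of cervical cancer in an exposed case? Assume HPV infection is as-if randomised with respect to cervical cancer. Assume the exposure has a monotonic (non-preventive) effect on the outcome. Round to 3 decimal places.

PN ≈ 0.905

Under exogeneity and monotonicity, PN = (RR − 1) / RR = 1 − 1/RR.
PN = (10.48 − 1) / 10.48 = 9.48 / 10.48 ≈ 0.9046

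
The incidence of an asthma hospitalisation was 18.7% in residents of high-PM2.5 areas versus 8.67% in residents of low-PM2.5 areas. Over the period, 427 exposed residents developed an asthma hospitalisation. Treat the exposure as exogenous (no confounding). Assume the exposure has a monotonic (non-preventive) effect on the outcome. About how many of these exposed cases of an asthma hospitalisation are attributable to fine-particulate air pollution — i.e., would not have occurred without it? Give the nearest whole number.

p₁ = 0.187, p₀ = 0.0867.
PN = (p₁ − p₀)/p₁ = (0.187 − 0.0867) / 0.187 ≈ 0.53636.
Attributable cases ≈ PN × (exposed cases) = 0.53636 × 427 ≈ 229.03.

about 229 cases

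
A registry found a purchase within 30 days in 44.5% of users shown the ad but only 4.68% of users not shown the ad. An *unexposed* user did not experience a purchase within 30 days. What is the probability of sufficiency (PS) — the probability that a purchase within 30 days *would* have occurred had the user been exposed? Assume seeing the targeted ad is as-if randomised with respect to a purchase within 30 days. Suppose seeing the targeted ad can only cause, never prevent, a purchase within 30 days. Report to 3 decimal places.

PS ≈ 0.418

p₁ = 0.445, p₀ = 0.0468.
Under exogeneity and monotonicity, PS = (p₁ − p₀) / (1 − p₀).
PS = (0.445 − 0.0468) / (1 − 0.0468) = 0.3982 / 0.9532 ≈ 0.4178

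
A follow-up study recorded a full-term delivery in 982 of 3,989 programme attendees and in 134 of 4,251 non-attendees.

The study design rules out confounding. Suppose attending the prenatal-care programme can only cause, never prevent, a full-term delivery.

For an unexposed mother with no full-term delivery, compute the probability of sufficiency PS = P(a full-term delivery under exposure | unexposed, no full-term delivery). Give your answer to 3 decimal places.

PS ≈ 0.222

p₁ = P(outcome | exposed) = 982/3989 = 0.24618
p₀ = P(outcome | unexposed) = 134/4251 = 0.031522
Under exogeneity and monotonicity, PS = (p₁ − p₀) / (1 − p₀).
PS = (0.24618 − 0.031522) / (1 − 0.031522) = 0.21465 / 0.96848 ≈ 0.2216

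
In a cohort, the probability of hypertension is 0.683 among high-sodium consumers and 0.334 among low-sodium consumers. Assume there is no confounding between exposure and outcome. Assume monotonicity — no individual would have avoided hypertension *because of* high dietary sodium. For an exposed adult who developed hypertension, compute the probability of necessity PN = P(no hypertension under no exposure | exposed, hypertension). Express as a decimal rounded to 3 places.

PN ≈ 0.511

Let p₁ = 0.683, p₀ = 0.334.
Under exogeneity and monotonicity, PN = (p₁ − p₀) / p₁.
PN = (0.683 − 0.334) / 0.683 = 0.349 / 0.683 ≈ 0.5110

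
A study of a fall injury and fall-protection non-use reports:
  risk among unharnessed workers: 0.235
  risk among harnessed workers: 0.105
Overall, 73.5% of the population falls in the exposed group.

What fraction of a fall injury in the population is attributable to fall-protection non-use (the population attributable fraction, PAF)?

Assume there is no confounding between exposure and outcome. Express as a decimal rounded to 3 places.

PAF ≈ 0.476

Let p₁ = 0.235, p₀ = 0.105.
Overall risk P(Y=1) = π·p₁ + (1−π)·p₀ = 0.735×0.235 + 0.265×0.105 = 0.20055.
Under exogeneity, PAF = [P(Y=1) − p₀] / P(Y=1).
PAF = (0.20055 − 0.105) / 0.20055 ≈ 0.4764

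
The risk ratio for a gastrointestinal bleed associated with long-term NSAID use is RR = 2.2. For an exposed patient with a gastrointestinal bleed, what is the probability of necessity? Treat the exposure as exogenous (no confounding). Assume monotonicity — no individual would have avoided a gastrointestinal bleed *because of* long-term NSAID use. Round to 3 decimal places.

Under exogeneity and monotonicity, PN = (RR − 1) / RR = 1 − 1/RR.
PN = (2.2 − 1) / 2.2 = 1.2 / 2.2 ≈ 0.5455

PN ≈ 0.545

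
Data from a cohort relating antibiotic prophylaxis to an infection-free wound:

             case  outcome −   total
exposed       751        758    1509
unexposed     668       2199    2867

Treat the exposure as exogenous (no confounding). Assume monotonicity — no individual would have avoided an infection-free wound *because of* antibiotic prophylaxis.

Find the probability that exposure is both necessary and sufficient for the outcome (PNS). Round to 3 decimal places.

p₁ = P(outcome | exposed) = 751/1509 = 0.49768
p₀ = P(outcome | unexposed) = 668/2867 = 0.233
Under exogeneity and monotonicity, PNS = p₁ − p₀.
PNS = 0.49768 − 0.233 = 0.26468

PNS ≈ 0.265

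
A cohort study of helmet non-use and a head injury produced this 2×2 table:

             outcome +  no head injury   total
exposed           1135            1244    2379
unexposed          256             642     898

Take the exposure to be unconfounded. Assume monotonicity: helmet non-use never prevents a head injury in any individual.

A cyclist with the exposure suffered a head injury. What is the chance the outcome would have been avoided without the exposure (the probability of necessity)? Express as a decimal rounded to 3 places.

PN ≈ 0.402

p₁ = P(outcome | exposed) = 1135/2379 = 0.47709
p₀ = P(outcome | unexposed) = 256/898 = 0.28508
Under exogeneity and monotonicity, PN = (p₁ − p₀)/p₁.
PN = (0.47709 − 0.28508) / 0.47709 ≈ 0.4025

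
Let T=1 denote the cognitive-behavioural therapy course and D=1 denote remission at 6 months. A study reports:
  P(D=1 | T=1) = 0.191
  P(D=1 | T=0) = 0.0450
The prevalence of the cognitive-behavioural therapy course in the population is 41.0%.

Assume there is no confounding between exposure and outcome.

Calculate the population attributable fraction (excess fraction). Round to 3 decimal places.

Let p₁ = 0.191, p₀ = 0.045.
Overall risk P(Y=1) = π·p₁ + (1−π)·p₀ = 0.41×0.191 + 0.59×0.045 = 0.10486.
Under exogeneity, PAF = [P(Y=1) − p₀] / P(Y=1).
PAF = (0.10486 − 0.045) / 0.10486 ≈ 0.5709

PAF ≈ 0.571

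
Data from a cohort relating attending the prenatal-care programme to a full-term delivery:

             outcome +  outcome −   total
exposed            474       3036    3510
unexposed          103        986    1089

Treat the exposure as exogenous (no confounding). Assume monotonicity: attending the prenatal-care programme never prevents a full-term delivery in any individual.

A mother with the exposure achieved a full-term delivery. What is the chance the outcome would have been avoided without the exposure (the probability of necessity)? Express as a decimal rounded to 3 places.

PN ≈ 0.300

p₁ = P(outcome | exposed) = 474/3510 = 0.13504
p₀ = P(outcome | unexposed) = 103/1089 = 0.094582
Under exogeneity and monotonicity, PN = (p₁ − p₀) / p₁.
PN = (0.13504 − 0.094582) / 0.13504 = 0.040461 / 0.13504 ≈ 0.2996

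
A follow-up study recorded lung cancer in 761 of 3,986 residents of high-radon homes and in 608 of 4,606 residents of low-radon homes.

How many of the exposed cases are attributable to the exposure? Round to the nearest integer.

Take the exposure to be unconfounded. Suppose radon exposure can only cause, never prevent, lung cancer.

about 235 cases

p₁ = P(outcome | exposed) = 761/3986 = 0.19092
p₀ = P(outcome | unexposed) = 608/4606 = 0.132
PN = (p₁ − p₀)/p₁ = (0.19092 − 0.132) / 0.19092 ≈ 0.30860.
Attributable cases ≈ PN × (exposed cases) = 0.30860 × 761 ≈ 234.84.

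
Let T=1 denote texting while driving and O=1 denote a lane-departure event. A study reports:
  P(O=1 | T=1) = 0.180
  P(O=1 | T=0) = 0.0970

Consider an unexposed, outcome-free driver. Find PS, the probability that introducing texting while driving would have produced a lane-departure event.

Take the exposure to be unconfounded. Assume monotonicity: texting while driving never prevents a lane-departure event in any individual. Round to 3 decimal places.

PS ≈ 0.092

Let p₁ = 0.18, p₀ = 0.097.
Under exogeneity and monotonicity, PS = (p₁ − p₀) / (1 − p₀).
PS = (0.18 − 0.097) / (1 − 0.097) = 0.083 / 0.903 ≈ 0.0919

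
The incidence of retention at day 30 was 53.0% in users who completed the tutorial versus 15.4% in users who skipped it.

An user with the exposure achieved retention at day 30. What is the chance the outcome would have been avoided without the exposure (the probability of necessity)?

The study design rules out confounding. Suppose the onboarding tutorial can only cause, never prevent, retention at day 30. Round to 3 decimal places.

PN ≈ 0.709

p₁ = 0.53, p₀ = 0.154.
Under exogeneity and monotonicity, PN = (p₁ − p₀) / p₁.
PN = (0.53 − 0.154) / 0.53 = 0.376 / 0.53 ≈ 0.7094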